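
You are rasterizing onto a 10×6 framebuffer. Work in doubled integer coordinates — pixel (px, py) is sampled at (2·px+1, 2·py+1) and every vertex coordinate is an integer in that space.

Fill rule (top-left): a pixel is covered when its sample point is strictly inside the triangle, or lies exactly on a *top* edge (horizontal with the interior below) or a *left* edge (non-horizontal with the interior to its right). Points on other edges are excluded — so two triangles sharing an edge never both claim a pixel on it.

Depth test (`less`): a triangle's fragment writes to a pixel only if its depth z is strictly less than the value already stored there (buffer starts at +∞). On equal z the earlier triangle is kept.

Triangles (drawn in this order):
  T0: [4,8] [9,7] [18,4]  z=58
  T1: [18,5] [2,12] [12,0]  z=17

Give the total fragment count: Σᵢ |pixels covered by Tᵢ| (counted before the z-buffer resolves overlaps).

T0:
  2·area = 6  (B↔C swapped to make it positive)
  edge (4, 8)→(18, 4): d=(14,-4) top-left  bias=+0
  edge (18, 4)→(9, 7): d=(-9,3) right/bottom  bias=-1
  edge (9, 7)→(4, 8): d=(-5,1) right/bottom  bias=-1
    (7,2)@(15, 5): e=[2,0,4] → ·  [on edge]
    (9,2)@(19, 5): e=[18,-12,0] → ·  [on edge]
    (4,3)@(9, 7): e=[6,0,0] → ·  [on edge]
    (1,4)@(3, 9): e=[10,0,-4] → ·  [on edge]
  covered (0 px):
    · · · · · · · · · ·
    · · · · · · · · · ·
    · · · · · · · · · ·
    · · · · · · · · · ·
    · · · · · · · · · ·
    · · · · · · · · · ·
T1:
  2·area = 122
  edge (18, 5)→(2, 12): d=(-16,7) right/bottom  bias=-1
  edge (2, 12)→(12, 0): d=(10,-12) top-left  bias=+0
  edge (12, 0)→(18, 5): d=(6,5) right/bottom  bias=-1
    (6,0)@(13, 1): e=[99,22,1] → █
    (7,0)@(15, 1): e=[85,46,-9] → ·
    (5,1)@(11, 3): e=[81,18,23] → █
    (7,1)@(15, 3): e=[53,66,3] → █
    (8,1)@(17, 3): e=[39,90,-7] → ·
    (4,2)@(9, 5): e=[63,14,45] → █
    (8,2)@(17, 5): e=[7,110,5] → █
    (9,2)@(19, 5): e=[-7,134,-5] → ·
    (3,3)@(7, 7): e=[45,10,67] → █
    (7,3)@(15, 7): e=[-11,106,27] → ·
    (8,3)@(17, 7): e=[-25,130,17] → ·
    (2,4)@(5, 9): e=[27,6,89] → █
  covered (16 px):
    · · · · · · █ · · ·
    · · · · · █ █ █ · ·
    · · · · █ █ █ █ █ ·
    · · · █ █ █ █ · · ·
    · · █ █ · · · · · ·
    · █ · · · · · · · ·

Answer: 16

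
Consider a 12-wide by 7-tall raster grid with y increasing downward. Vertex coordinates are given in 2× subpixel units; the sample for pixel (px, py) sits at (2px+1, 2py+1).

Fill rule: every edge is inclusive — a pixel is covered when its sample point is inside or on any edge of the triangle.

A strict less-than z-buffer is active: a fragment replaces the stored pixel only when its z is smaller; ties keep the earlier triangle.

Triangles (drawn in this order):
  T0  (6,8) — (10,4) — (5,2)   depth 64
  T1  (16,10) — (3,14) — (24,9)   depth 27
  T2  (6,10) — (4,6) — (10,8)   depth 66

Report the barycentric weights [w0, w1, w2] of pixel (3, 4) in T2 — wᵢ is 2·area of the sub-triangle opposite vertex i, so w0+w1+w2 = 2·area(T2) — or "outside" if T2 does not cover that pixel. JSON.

T0:
  2·area = 28  (B↔C swapped to make it positive)
  edge (6, 8)→(5, 2): d=(-1,-6) inclusive
  edge (5, 2)→(10, 4): d=(5,2) inclusive
  edge (10, 4)→(6, 8): d=(-4,4) inclusive
    (6,0)@(13, 1): e=[49,-21,0] → ·  [on edge]
    (3,1)@(7, 3): e=[11,1,16] → █
    (4,1)@(9, 3): e=[23,-3,8] → ·
    (5,1)@(11, 3): e=[35,-7,0] → ·  [on edge]
    (3,2)@(7, 5): e=[9,11,8] → █
    (4,2)@(9, 5): e=[21,7,0] → █  [on edge]
    (5,2)@(11, 5): e=[33,3,-8] → ·
    (3,3)@(7, 7): e=[7,21,0] → █  [on edge]
    (4,3)@(9, 7): e=[19,17,-8] → ·
    (2,4)@(5, 9): e=[-7,35,0] → ·  [on edge]
    (3,4)@(7, 9): e=[5,31,-8] → ·
    (1,5)@(3, 11): e=[-21,49,0] → ·  [on edge]
    (0,6)@(1, 13): e=[-35,63,0] → ·  [on edge]
  covered (4 px):
    · · · · · · · · · · · ·
    · · · █ · · · · · · · ·
    · · · █ █ · · · · · · ·
    · · · █ · · · · · · · ·
    · · · · · · · · · · · ·
    · · · · · · · · · · · ·
    · · · · · · · · · · · ·
T1:
  2·area = 19  (B↔C swapped to make it positive)
  edge (16, 10)→(24, 9): d=(8,-1) inclusive
  edge (24, 9)→(3, 14): d=(-21,5) inclusive
  edge (3, 14)→(16, 10): d=(13,-4) inclusive
    (6,5)@(13, 11): e=[5,13,1] → █
    (7,5)@(15, 11): e=[7,3,9] → █
    (8,5)@(17, 11): e=[9,-7,17] → ·
    (3,6)@(7, 13): e=[15,1,3] → █
    (4,6)@(9, 13): e=[17,-9,11] → ·
    (6,6)@(13, 13): e=[21,-29,27] → ·
    (7,6)@(15, 13): e=[23,-39,35] → ·
  covered (3 px):
    · · · · · · · · · · · ·
    · · · · · · · · · · · ·
    · · · · · · · · · · · ·
    · · · · · · · · · · · ·
    · · · · · · · · · · · ·
    · · · · · · █ █ · · · ·
    · · · █ · · · · · · · ·
T2:
  2·area = 20
  edge (6, 10)→(4, 6): d=(-2,-4) inclusive
  edge (4, 6)→(10, 8): d=(6,2) inclusive
  edge (10, 8)→(6, 10): d=(-4,2) inclusive
    (0,2)@(1, 5): e=[-10,0,30] → ·  [on edge]
    (2,3)@(5, 7): e=[2,4,14] → █
    (3,3)@(7, 7): e=[10,0,10] → █  [on edge]
    (4,3)@(9, 7): e=[18,-4,6] → ·
    (2,4)@(5, 9): e=[-2,16,6] → ·
    (3,4)@(7, 9): e=[6,12,2] → █
    (4,4)@(9, 9): e=[14,8,-2] → ·
    (6,4)@(13, 9): e=[30,0,-10] → ·  [on edge]
    (3,5)@(7, 11): e=[2,24,-6] → ·
    (9,5)@(19, 11): e=[50,0,-30] → ·  [on edge]
  covered (3 px):
    · · · · · · · · · · · ·
    · · · · · · · · · · · ·
    · · · · · · · · · · · ·
    · · █ █ · · · · · · · ·
    · · · █ · · · · · · · ·
    · · · · · · · · · · · ·
    · · · · · · · · · · · ·

Final: [12,2,6]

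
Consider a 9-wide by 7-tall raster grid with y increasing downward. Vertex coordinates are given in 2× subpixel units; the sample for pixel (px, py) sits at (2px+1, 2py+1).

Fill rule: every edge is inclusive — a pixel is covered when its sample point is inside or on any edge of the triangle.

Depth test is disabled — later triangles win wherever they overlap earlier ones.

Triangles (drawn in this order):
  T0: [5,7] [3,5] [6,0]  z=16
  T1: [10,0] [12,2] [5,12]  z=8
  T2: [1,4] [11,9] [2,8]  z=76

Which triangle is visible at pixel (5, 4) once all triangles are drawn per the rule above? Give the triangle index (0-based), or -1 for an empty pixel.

T0:
  2·area = 16
  edge (5, 7)→(3, 5): d=(-2,-2) inclusive
  edge (3, 5)→(6, 0): d=(3,-5) inclusive
  edge (6, 0)→(5, 7): d=(-1,7) inclusive
    (0,1)@(1, 3): e=[0,-16,32] → ·  [on edge]
    (2,1)@(5, 3): e=[8,4,4] → #
    (3,1)@(7, 3): e=[12,14,-10] → ·
    (1,2)@(3, 5): e=[0,0,16] → #  [on edge]
    (3,2)@(7, 5): e=[8,20,-12] → ·
    (1,3)@(3, 7): e=[-4,6,14] → ·
    (2,3)@(5, 7): e=[0,16,0] → #  [on edge]
    (3,3)@(7, 7): e=[4,26,-14] → ·
    (2,4)@(5, 9): e=[-4,22,-2] → ·
    (3,4)@(7, 9): e=[0,32,-16] → ·  [on edge]
    (4,5)@(9, 11): e=[0,48,-32] → ·  [on edge]
    (5,6)@(11, 13): e=[0,64,-48] → ·  [on edge]
  covered (4 px):
    · · · · · · · · ·
    · · # · · · · · ·
    · # # · · · · · ·
    · · # · · · · · ·
    · · · · · · · · ·
    · · · · · · · · ·
    · · · · · · · · ·
T1:
  2·area = 34
  edge (10, 0)→(12, 2): d=(2,2) inclusive
  edge (12, 2)→(5, 12): d=(-7,10) inclusive
  edge (5, 12)→(10, 0): d=(5,-12) inclusive
    (5,0)@(11, 1): e=[0,17,17] → #  [on edge]
    (6,0)@(13, 1): e=[-4,-3,41] → ·
    (4,1)@(9, 3): e=[8,23,3] → #
    (6,1)@(13, 3): e=[0,-17,51] → ·  [on edge]
    (4,2)@(9, 5): e=[12,9,13] → #
    (5,2)@(11, 5): e=[8,-11,37] → ·
    (7,2)@(15, 5): e=[0,-51,85] → ·  [on edge]
    (4,3)@(9, 7): e=[16,-5,23] → ·
    (8,3)@(17, 7): e=[0,-85,119] → ·  [on edge]
    (3,4)@(7, 9): e=[24,1,9] → #
    (4,4)@(9, 9): e=[20,-19,33] → ·
    (3,5)@(7, 11): e=[28,-13,19] → ·
  covered (5 px):
    · · · · · # · · ·
    · · · · # # · · ·
    · · · · # · · · ·
    · · · · · · · · ·
    · · · # · · · · ·
    · · · · · · · · ·
    · · · · · · · · ·
T2:
  2·area = 35
  edge (1, 4)→(11, 9): d=(10,5) inclusive
  edge (11, 9)→(2, 8): d=(-9,-1) inclusive
  edge (2, 8)→(1, 4): d=(-1,-4) inclusive
    (1,2)@(3, 5): e=[0,28,7] → #  [on edge]
    (2,2)@(5, 5): e=[-10,30,15] → ·
    (1,3)@(3, 7): e=[20,10,5] → #
    (2,3)@(5, 7): e=[10,12,13] → #
    (3,3)@(7, 7): e=[0,14,21] → #  [on edge]
    (4,3)@(9, 7): e=[-10,16,29] → ·
    (1,4)@(3, 9): e=[40,-8,3] → ·
    (2,4)@(5, 9): e=[30,-6,11] → ·
    (3,4)@(7, 9): e=[20,-4,19] → ·
    (5,4)@(11, 9): e=[0,0,35] → #  [on edge]
    (6,4)@(13, 9): e=[-10,2,43] → ·
    (5,5)@(11, 11): e=[20,-18,33] → ·
    (7,5)@(15, 11): e=[0,-14,49] → ·  [on edge]
  covered (5 px):
    · · · · · · · · ·
    · · · · · · · · ·
    · # · · · · · · ·
    · # # # · · · · ·
    · · · · · # · · ·
    · · · · · · · · ·
    · · · · · · · · ·

Z-buffer (winner per pixel, '.' = empty):
  . . . . . 1 . . .
  . . 0 . 1 1 . . .
  . 2 0 . 1 . . . .
  . 2 2 2 . . . . .
  . . . 1 . 2 . . .
  . . . . . . . . .
  . . . . . . . . .

Answer: 2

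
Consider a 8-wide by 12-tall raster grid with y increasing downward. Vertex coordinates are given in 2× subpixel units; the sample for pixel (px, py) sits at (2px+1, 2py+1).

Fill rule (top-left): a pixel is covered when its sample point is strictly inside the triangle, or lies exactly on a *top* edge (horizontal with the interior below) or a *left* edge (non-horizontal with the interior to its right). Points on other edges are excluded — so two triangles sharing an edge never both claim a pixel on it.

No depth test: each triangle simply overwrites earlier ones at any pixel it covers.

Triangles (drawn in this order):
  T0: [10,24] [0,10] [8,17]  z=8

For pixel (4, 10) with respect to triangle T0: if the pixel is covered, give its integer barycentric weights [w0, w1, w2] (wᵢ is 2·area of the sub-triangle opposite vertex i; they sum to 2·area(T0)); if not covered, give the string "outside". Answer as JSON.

T0:
  2·area = 42
  edge (10, 24)→(0, 10): d=(-10,-14) top-left  bias=+0
  edge (0, 10)→(8, 17): d=(8,7) right/bottom  bias=-1
  edge (8, 17)→(10, 24): d=(2,7) right/bottom  bias=-1
    (0,5)@(1, 11): e=[4,1,37] → #
    (1,5)@(3, 11): e=[32,-13,23] → ·
    (0,6)@(1, 13): e=[-16,17,41] → ·
    (1,6)@(3, 13): e=[12,3,27] → #
    (2,6)@(5, 13): e=[40,-11,13] → ·
    (1,7)@(3, 15): e=[-8,19,31] → ·
    (2,7)@(5, 15): e=[20,5,17] → #
    (3,7)@(7, 15): e=[48,-9,3] → ·
    (2,8)@(5, 17): e=[0,21,21] → #  [on edge]
    (3,8)@(7, 17): e=[28,7,7] → #
    (4,8)@(9, 17): e=[56,-7,-7] → ·
    (2,9)@(5, 19): e=[-20,37,25] → ·
  covered (7 px):
    · · · · · · · ·
    · · · · · · · ·
    · · · · · · · ·
    · · · · · · · ·
    · · · · · · · ·
    # · · · · · · ·
    · # · · · · · ·
    · · # · · · · ·
    · · # # · · · ·
    · · · # · · · ·
    · · · · # · · ·
    · · · · · · · ·

Result: [25,1,16]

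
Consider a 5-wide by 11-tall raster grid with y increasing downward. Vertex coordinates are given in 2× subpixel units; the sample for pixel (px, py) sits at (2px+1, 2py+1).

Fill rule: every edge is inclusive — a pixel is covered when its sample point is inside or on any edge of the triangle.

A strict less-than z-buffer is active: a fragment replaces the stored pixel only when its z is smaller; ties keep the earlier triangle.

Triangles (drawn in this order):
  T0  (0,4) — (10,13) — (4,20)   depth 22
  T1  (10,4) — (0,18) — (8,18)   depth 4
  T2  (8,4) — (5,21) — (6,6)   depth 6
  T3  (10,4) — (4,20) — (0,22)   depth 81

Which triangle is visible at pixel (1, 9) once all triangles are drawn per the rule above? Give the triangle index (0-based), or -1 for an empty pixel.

T0:
  2·area = 124
  edge (0, 4)→(10, 13): d=(10,9) inclusive
  edge (10, 13)→(4, 20): d=(-6,7) inclusive
  edge (4, 20)→(0, 4): d=(-4,-16) inclusive
    (0,2)@(1, 5): e=[1,111,12] → █
    (1,2)@(3, 5): e=[-17,97,44] → ·
    (0,3)@(1, 7): e=[21,99,4] → █
    (1,3)@(3, 7): e=[3,85,36] → █
    (2,3)@(5, 7): e=[-15,71,68] → ·
    (0,4)@(1, 9): e=[41,87,-4] → ·
    (1,4)@(3, 9): e=[23,73,28] → █
    (2,4)@(5, 9): e=[5,59,60] → █
    (3,4)@(7, 9): e=[-13,45,92] → ·
    (1,5)@(3, 11): e=[43,61,20] → █
    (3,5)@(7, 11): e=[7,33,84] → █
    (4,5)@(9, 11): e=[-11,19,116] → ·
  covered (16 px):
    · · · · ·
    · · · · ·
    █ · · · ·
    █ █ · · ·
    · █ █ · ·
    · █ █ █ ·
    · █ █ █ █
    · █ █ █ ·
    · · █ · ·
    · · · · ·
    · · · · ·
T1:
  2·area = 112  (B↔C swapped to make it positive)
  edge (10, 4)→(8, 18): d=(-2,14) inclusive
  edge (8, 18)→(0, 18): d=(-8,0) inclusive
  edge (0, 18)→(10, 4): d=(10,-14) inclusive
    (4,3)@(9, 7): e=[8,88,16] → █
    (3,4)@(7, 9): e=[32,72,8] → █
    (2,5)@(5, 11): e=[56,56,0] → █  [on edge]
    (4,5)@(9, 11): e=[0,56,56] → █  [on edge]
    (2,6)@(5, 13): e=[52,40,20] → █
    (4,6)@(9, 13): e=[-4,40,76] → ·
    (1,7)@(3, 15): e=[76,24,12] → █
    (4,7)@(9, 15): e=[-8,24,96] → ·
    (0,8)@(1, 17): e=[100,8,4] → █
    (4,8)@(9, 17): e=[-12,8,116] → ·
    (0,9)@(1, 19): e=[96,-8,24] → ·
    (1,9)@(3, 19): e=[68,-8,52] → ·
  covered (15 px):
    · · · · ·
    · · · · ·
    · · · · ·
    · · · · █
    · · · █ █
    · · █ █ █
    · · █ █ ·
    · █ █ █ ·
    █ █ █ █ ·
    · · · · ·
    · · · · ·
T2:
  2·area = 28
  edge (8, 4)→(5, 21): d=(-3,17) inclusive
  edge (5, 21)→(6, 6): d=(1,-15) inclusive
  edge (6, 6)→(8, 4): d=(2,-2) inclusive
    (4,1)@(9, 3): e=[-14,42,0] → ·  [on edge]
    (3,2)@(7, 5): e=[14,14,0] → █  [on edge]
    (4,2)@(9, 5): e=[-20,44,4] → ·
    (2,3)@(5, 7): e=[42,-14,0] → ·  [on edge]
    (3,3)@(7, 7): e=[8,16,4] → █
    (4,3)@(9, 7): e=[-26,46,8] → ·
    (1,4)@(3, 9): e=[70,-42,0] → ·  [on edge]
    (3,4)@(7, 9): e=[2,18,8] → █
    (4,4)@(9, 9): e=[-32,48,12] → ·
    (0,5)@(1, 11): e=[98,-70,0] → ·  [on edge]
    (3,5)@(7, 11): e=[-4,20,12] → ·
    (2,10)@(5, 21): e=[0,0,28] → █  [on edge]
  covered (4 px):
    · · · · ·
    · · · · ·
    · · · █ ·
    · · · █ ·
    · · · █ ·
    · · · · ·
    · · · · ·
    · · · · ·
    · · · · ·
    · · · · ·
    · · █ · ·
T3:
  2·area = 52
  edge (10, 4)→(4, 20): d=(-6,16) inclusive
  edge (4, 20)→(0, 22): d=(-4,2) inclusive
  edge (0, 22)→(10, 4): d=(10,-18) inclusive
    (3,5)@(7, 11): e=[6,30,16] → █
    (4,5)@(9, 11): e=[-26,26,52] → ·
    (2,6)@(5, 13): e=[26,26,0] → █  [on edge]
    (3,6)@(7, 13): e=[-6,22,36] → ·
    (2,7)@(5, 15): e=[14,18,20] → █
    (3,7)@(7, 15): e=[-18,14,56] → ·
    (1,8)@(3, 17): e=[34,14,4] → █
    (3,8)@(7, 17): e=[-30,6,76] → ·
    (1,9)@(3, 19): e=[22,6,24] → █
    (2,9)@(5, 19): e=[-10,2,60] → ·
    (0,10)@(1, 21): e=[42,2,8] → █
    (1,10)@(3, 21): e=[10,-2,44] → ·
  covered (7 px):
    · · · · ·
    · · · · ·
    · · · · ·
    · · · · ·
    · · · · ·
    · · · █ ·
    · · █ · ·
    · · █ · ·
    · █ █ · ·
    · █ · · ·
    █ · · · ·

Z-buffer (winner per pixel, '.' = empty):
  . . . . .
  . . . . .
  0 . . 2 .
  0 0 . 2 1
  . 0 0 1 1
  . 0 1 1 1
  . 0 1 1 0
  . 1 1 1 .
  1 1 1 1 .
  . 3 . . .
  3 . 2 . .

Answer: 3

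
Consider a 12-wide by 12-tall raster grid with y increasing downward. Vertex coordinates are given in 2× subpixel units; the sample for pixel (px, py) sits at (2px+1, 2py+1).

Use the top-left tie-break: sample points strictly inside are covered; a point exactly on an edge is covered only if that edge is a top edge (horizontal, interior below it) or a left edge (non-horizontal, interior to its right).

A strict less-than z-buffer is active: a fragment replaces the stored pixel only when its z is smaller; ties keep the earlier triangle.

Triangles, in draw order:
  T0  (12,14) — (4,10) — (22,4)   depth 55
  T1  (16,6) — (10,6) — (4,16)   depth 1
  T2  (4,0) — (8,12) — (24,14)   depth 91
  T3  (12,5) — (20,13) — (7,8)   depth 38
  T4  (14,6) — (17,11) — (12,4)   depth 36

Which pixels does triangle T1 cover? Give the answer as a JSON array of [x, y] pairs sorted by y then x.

T0:
  2·area = 120
  edge (12, 14)→(4, 10): d=(-8,-4) top-left  bias=+0
  edge (4, 10)→(22, 4): d=(18,-6) top-left  bias=+0
  edge (22, 4)→(12, 14): d=(-10,10) right/bottom  bias=-1
    (11,1)@(23, 3): e=[132,-12,0] → ·  [on edge]
    (9,2)@(19, 5): e=[100,0,20] → █  [on edge]
    (10,2)@(21, 5): e=[108,12,0] → ·  [on edge]
    (6,3)@(13, 7): e=[60,0,60] → █  [on edge]
    (7,3)@(15, 7): e=[68,12,40] → █
    (8,3)@(17, 7): e=[76,24,20] → █
    (9,3)@(19, 7): e=[84,36,0] → ·  [on edge]
    (3,4)@(7, 9): e=[20,0,100] → █  [on edge]
    (4,4)@(9, 9): e=[28,12,80] → █
    (5,4)@(11, 9): e=[36,24,60] → █
    (8,4)@(17, 9): e=[60,60,0] → ·  [on edge]
    (0,5)@(1, 11): e=[-20,0,140] → ·  [on edge]
    (7,5)@(15, 11): e=[36,84,0] → ·  [on edge]
    (6,6)@(13, 13): e=[12,108,0] → ·  [on edge]
    (5,7)@(11, 15): e=[-12,132,0] → ·  [on edge]
    (4,8)@(9, 17): e=[-36,156,0] → ·  [on edge]
    (3,9)@(7, 19): e=[-60,180,0] → ·  [on edge]
    (2,10)@(5, 21): e=[-84,204,0] → ·  [on edge]
    (1,11)@(3, 23): e=[-108,228,0] → ·  [on edge]
  covered (14 px):
    · · · · · · · · · · · ·
    · · · · · · · · · · · ·
    · · · · · · · · · █ · ·
    · · · · · · █ █ █ · · ·
    · · · █ █ █ █ █ · · · ·
    · · · █ █ █ █ · · · · ·
    · · · · · █ · · · · · ·
    · · · · · · · · · · · ·
    · · · · · · · · · · · ·
    · · · · · · · · · · · ·
    · · · · · · · · · · · ·
    · · · · · · · · · · · ·
T1:
  2·area = 60  (B↔C swapped to make it positive)
  edge (16, 6)→(4, 16): d=(-12,10) right/bottom  bias=-1
  edge (4, 16)→(10, 6): d=(6,-10) top-left  bias=+0
  edge (10, 6)→(16, 6): d=(6,0) top-left  bias=+0
    (6,0)@(13, 1): e=[90,0,-30] → ·  [on edge]
    (5,3)@(11, 7): e=[38,16,6] → █
    (6,3)@(13, 7): e=[18,36,6] → █
    (7,3)@(15, 7): e=[-2,56,6] → ·
    (4,4)@(9, 9): e=[34,8,18] → █
    (6,4)@(13, 9): e=[-6,48,18] → ·
    (3,5)@(7, 11): e=[30,0,30] → █  [on edge]
    (5,5)@(11, 11): e=[-10,40,30] → ·
    (3,6)@(7, 13): e=[6,12,42] → █
    (4,6)@(9, 13): e=[-14,32,42] → ·
    (2,7)@(5, 15): e=[2,4,54] → █
    (3,7)@(7, 15): e=[-18,24,54] → ·
    (0,10)@(1, 21): e=[-30,0,90] → ·  [on edge]
  covered (8 px):
    · · · · · · · · · · · ·
    · · · · · · · · · · · ·
    · · · · · · · · · · · ·
    · · · · · █ █ · · · · ·
    · · · · █ █ · · · · · ·
    · · · █ █ · · · · · · ·
    · · · █ · · · · · · · ·
    · · █ · · · · · · · · ·
    · · · · · · · · · · · ·
    · · · · · · · · · · · ·
    · · · · · · · · · · · ·
    · · · · · · · · · · · ·
T2:
  2·area = 184  (B↔C swapped to make it positive)
  edge (4, 0)→(24, 14): d=(20,14) right/bottom  bias=-1
  edge (24, 14)→(8, 12): d=(-16,-2) top-left  bias=+0
  edge (8, 12)→(4, 0): d=(-4,-12) top-left  bias=+0
    (2,0)@(5, 1): e=[6,170,8] → █
    (3,0)@(7, 1): e=[-22,174,32] → ·
    (2,1)@(5, 3): e=[46,138,0] → █  [on edge]
    (3,1)@(7, 3): e=[18,142,24] → █
    (4,1)@(9, 3): e=[-10,146,48] → ·
    (2,2)@(5, 5): e=[86,106,-8] → ·
    (3,2)@(7, 5): e=[58,110,16] → █
    (4,2)@(9, 5): e=[30,114,40] → █
    (5,2)@(11, 5): e=[2,118,64] → █
    (6,2)@(13, 5): e=[-26,122,88] → ·
    (3,3)@(7, 7): e=[98,78,8] → █
    (6,3)@(13, 7): e=[14,90,80] → █
    (3,4)@(7, 9): e=[138,46,0] → █  [on edge]
    (4,7)@(9, 15): e=[230,-46,0] → ·  [on edge]
    (5,10)@(11, 21): e=[322,-138,0] → ·  [on edge]
  covered (24 px):
    · · █ · · · · · · · · ·
    · · █ █ · · · · · · · ·
    · · · █ █ █ · · · · · ·
    · · · █ █ █ █ · · · · ·
    · · · █ █ █ █ █ · · · ·
    · · · · █ █ █ █ █ █ · ·
    · · · · · · · · █ █ █ ·
    · · · · · · · · · · · ·
    · · · · · · · · · · · ·
    · · · · · · · · · · · ·
    · · · · · · · · · · · ·
    · · · · · · · · · · · ·
T3:
  2·area = 64
  edge (12, 5)→(20, 13): d=(8,8) right/bottom  bias=-1
  edge (20, 13)→(7, 8): d=(-13,-5) top-left  bias=+0
  edge (7, 8)→(12, 5): d=(5,-3) top-left  bias=+0
    (4,3)@(9, 7): e=[40,23,1] → █
    (5,3)@(11, 7): e=[24,33,7] → █
    (6,3)@(13, 7): e=[8,43,13] → █
    (7,3)@(15, 7): e=[-8,53,19] → ·
    (4,4)@(9, 9): e=[56,-3,11] → ·
    (5,4)@(11, 9): e=[40,7,17] → █
    (7,4)@(15, 9): e=[8,27,29] → █
    (8,4)@(17, 9): e=[-8,37,35] → ·
    (5,5)@(11, 11): e=[56,-19,27] → ·
    (6,5)@(13, 11): e=[40,-9,33] → ·
    (7,5)@(15, 11): e=[24,1,39] → █
    (8,5)@(17, 11): e=[8,11,45] → █
  covered (8 px):
    · · · · · · · · · · · ·
    · · · · · · · · · · · ·
    · · · · · · · · · · · ·
    · · · · █ █ █ · · · · ·
    · · · · · █ █ █ · · · ·
    · · · · · · · █ █ · · ·
    · · · · · · · · · · · ·
    · · · · · · · · · · · ·
    · · · · · · · · · · · ·
    · · · · · · · · · · · ·
    · · · · · · · · · · · ·
    · · · · · · · · · · · ·
T4:
  2·area = 4
  edge (14, 6)→(17, 11): d=(3,5) right/bottom  bias=-1
  edge (17, 11)→(12, 4): d=(-5,-7) top-left  bias=+0
  edge (12, 4)→(14, 6): d=(2,2) right/bottom  bias=-1
    (4,0)@(9, 1): e=[10,-6,0] → ·  [on edge]
    (5,0)@(11, 1): e=[0,8,-4] → ·  [on edge]
    (5,1)@(11, 3): e=[6,-2,0] → ·  [on edge]
    (6,2)@(13, 5): e=[2,2,0] → ·  [on edge]
    (7,3)@(15, 7): e=[-2,6,0] → ·  [on edge]
    (8,4)@(17, 9): e=[-6,10,0] → ·  [on edge]
    (8,5)@(17, 11): e=[0,0,4] → ·  [on edge]
    (9,5)@(19, 11): e=[-10,14,0] → ·  [on edge]
    (10,6)@(21, 13): e=[-14,18,0] → ·  [on edge]
    (11,7)@(23, 15): e=[-18,22,0] → ·  [on edge]
    (11,10)@(23, 21): e=[0,-8,12] → ·  [on edge]
  covered (0 px):
    · · · · · · · · · · · ·
    · · · · · · · · · · · ·
    · · · · · · · · · · · ·
    · · · · · · · · · · · ·
    · · · · · · · · · · · ·
    · · · · · · · · · · · ·
    · · · · · · · · · · · ·
    · · · · · · · · · · · ·
    · · · · · · · · · · · ·
    · · · · · · · · · · · ·
    · · · · · · · · · · · ·
    · · · · · · · · · · · ·

Final: [[5,3],[6,3],[4,4],[5,4],[3,5],[4,5],[3,6],[2,7]]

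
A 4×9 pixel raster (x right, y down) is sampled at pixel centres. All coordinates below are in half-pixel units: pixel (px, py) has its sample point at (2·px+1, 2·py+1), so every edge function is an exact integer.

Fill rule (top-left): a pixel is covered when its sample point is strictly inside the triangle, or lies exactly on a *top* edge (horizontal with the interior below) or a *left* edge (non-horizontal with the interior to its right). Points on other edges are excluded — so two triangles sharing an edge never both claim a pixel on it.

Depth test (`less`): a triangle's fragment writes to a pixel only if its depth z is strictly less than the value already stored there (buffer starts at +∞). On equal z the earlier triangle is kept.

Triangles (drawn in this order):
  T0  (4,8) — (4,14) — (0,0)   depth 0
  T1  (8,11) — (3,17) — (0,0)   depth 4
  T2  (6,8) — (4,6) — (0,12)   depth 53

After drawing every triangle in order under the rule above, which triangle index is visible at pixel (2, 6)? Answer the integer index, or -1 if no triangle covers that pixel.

T0:
  2·area = 24
  edge (4, 8)→(4, 14): d=(0,6) right/bottom  bias=-1
  edge (4, 14)→(0, 0): d=(-4,-14) top-left  bias=+0
  edge (0, 0)→(4, 8): d=(4,8) right/bottom  bias=-1
    (0,1)@(1, 3): e=[18,2,4] → █
    (1,1)@(3, 3): e=[6,30,-12] → ·
    (0,2)@(1, 5): e=[18,-6,12] → ·
    (1,3)@(3, 7): e=[6,14,4] → █
    (2,3)@(5, 7): e=[-6,42,-12] → ·
    (1,4)@(3, 9): e=[6,6,12] → █
    (2,4)@(5, 9): e=[-6,34,-4] → ·
    (1,5)@(3, 11): e=[6,-2,20] → ·
  covered (3 px):
    · · · ·
    █ · · ·
    · · · ·
    · █ · ·
    · █ · ·
    · · · ·
    · · · ·
    · · · ·
    · · · ·
T1:
  2·area = 103
  edge (8, 11)→(3, 17): d=(-5,6) right/bottom  bias=-1
  edge (3, 17)→(0, 0): d=(-3,-17) top-left  bias=+0
  edge (0, 0)→(8, 11): d=(8,11) right/bottom  bias=-1
    (0,1)@(1, 3): e=[82,8,13] → █
    (1,1)@(3, 3): e=[70,42,-9] → ·
    (0,2)@(1, 5): e=[72,2,29] → █
    (1,2)@(3, 5): e=[60,36,7] → █
    (2,2)@(5, 5): e=[48,70,-15] → ·
    (0,3)@(1, 7): e=[62,-4,45] → ·
    (1,3)@(3, 7): e=[50,30,23] → █
    (2,3)@(5, 7): e=[38,64,1] → █
    (3,3)@(7, 7): e=[26,98,-21] → ·
    (1,4)@(3, 9): e=[40,24,39] → █
    (3,4)@(7, 9): e=[16,92,-5] → ·
    (1,5)@(3, 11): e=[30,18,55] → █
    (1,8)@(3, 17): e=[0,0,103] → ·  [on edge]
  covered (13 px):
    · · · ·
    █ · · ·
    █ █ · ·
    · █ █ ·
    · █ █ ·
    · █ █ █
    · █ █ ·
    · █ · ·
    · · · ·
T2:
  2·area = 20  (B↔C swapped to make it positive)
  edge (6, 8)→(0, 12): d=(-6,4) right/bottom  bias=-1
  edge (0, 12)→(4, 6): d=(4,-6) top-left  bias=+0
  edge (4, 6)→(6, 8): d=(2,2) right/bottom  bias=-1
    (0,1)@(1, 3): e=[50,-30,0] → ·  [on edge]
    (1,2)@(3, 5): e=[30,-10,0] → ·  [on edge]
    (2,3)@(5, 7): e=[10,10,0] → ·  [on edge]
    (1,4)@(3, 9): e=[6,6,8] → █
    (2,4)@(5, 9): e=[-2,18,4] → ·
    (3,4)@(7, 9): e=[-10,30,0] → ·  [on edge]
    (0,5)@(1, 11): e=[2,2,16] → █
    (1,5)@(3, 11): e=[-6,14,12] → ·
    (0,6)@(1, 13): e=[-10,10,20] → ·
  covered (2 px):
    · · · ·
    · · · ·
    · · · ·
    · · · ·
    · █ · ·
    █ · · ·
    · · · ·
    · · · ·
    · · · ·

Z-buffer (winner per pixel, '.' = empty):
  . . . .
  0 . . .
  1 1 . .
  . 0 1 .
  . 0 1 .
  2 1 1 1
  . 1 1 .
  . 1 . .
  . . . .

Answer: 1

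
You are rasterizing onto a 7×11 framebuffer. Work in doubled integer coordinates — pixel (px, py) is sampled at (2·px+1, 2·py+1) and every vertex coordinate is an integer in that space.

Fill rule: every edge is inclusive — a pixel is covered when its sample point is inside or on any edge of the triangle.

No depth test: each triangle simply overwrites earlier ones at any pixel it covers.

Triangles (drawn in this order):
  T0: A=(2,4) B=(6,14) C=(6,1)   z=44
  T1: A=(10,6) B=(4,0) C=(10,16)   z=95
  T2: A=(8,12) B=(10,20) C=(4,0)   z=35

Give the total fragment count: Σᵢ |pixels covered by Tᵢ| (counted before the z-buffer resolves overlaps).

T0:
  2·area = 52  (B↔C swapped to make it positive)
  edge (2, 4)→(6, 1): d=(4,-3) inclusive
  edge (6, 1)→(6, 14): d=(0,13) inclusive
  edge (6, 14)→(2, 4): d=(-4,-10) inclusive
    (2,1)@(5, 3): e=[5,13,34] → █
    (3,1)@(7, 3): e=[11,-13,54] → ·
    (1,2)@(3, 5): e=[7,39,6] → █
    (3,2)@(7, 5): e=[19,-13,46] → ·
    (1,3)@(3, 7): e=[15,39,-2] → ·
    (2,3)@(5, 7): e=[21,13,18] → █
    (3,3)@(7, 7): e=[27,-13,38] → ·
    (2,4)@(5, 9): e=[29,13,10] → █
    (3,4)@(7, 9): e=[35,-13,30] → ·
    (2,5)@(5, 11): e=[37,13,2] → █
    (3,5)@(7, 11): e=[43,-13,22] → ·
    (2,6)@(5, 13): e=[45,13,-6] → ·
  covered (6 px):
    · · · · · · ·
    · · █ · · · ·
    · █ █ · · · ·
    · · █ · · · ·
    · · █ · · · ·
    · · █ · · · ·
    · · · · · · ·
    · · · · · · ·
    · · · · · · ·
    · · · · · · ·
    · · · · · · ·
T1:
  2·area = 60  (B↔C swapped to make it positive)
  edge (10, 6)→(10, 16): d=(0,10) inclusive
  edge (10, 16)→(4, 0): d=(-6,-16) inclusive
  edge (4, 0)→(10, 6): d=(6,6) inclusive
    (2,0)@(5, 1): e=[50,10,0] → █  [on edge]
    (3,0)@(7, 1): e=[30,42,-12] → ·
    (2,1)@(5, 3): e=[50,-2,12] → ·
    (3,1)@(7, 3): e=[30,30,0] → █  [on edge]
    (4,1)@(9, 3): e=[10,62,-12] → ·
    (3,2)@(7, 5): e=[30,18,12] → █
    (4,2)@(9, 5): e=[10,50,0] → █  [on edge]
    (5,2)@(11, 5): e=[-10,82,-12] → ·
    (3,3)@(7, 7): e=[30,6,24] → █
    (5,3)@(11, 7): e=[-10,70,0] → ·  [on edge]
    (3,4)@(7, 9): e=[30,-6,36] → ·
    (4,4)@(9, 9): e=[10,26,24] → █
    (6,4)@(13, 9): e=[-30,90,0] → ·  [on edge]
  covered (9 px):
    · · █ · · · ·
    · · · █ · · ·
    · · · █ █ · ·
    · · · █ █ · ·
    · · · · █ · ·
    · · · · █ · ·
    · · · · █ · ·
    · · · · · · ·
    · · · · · · ·
    · · · · · · ·
    · · · · · · ·
T2:
  2·area = 8
  edge (8, 12)→(10, 20): d=(2,8) inclusive
  edge (10, 20)→(4, 0): d=(-6,-20) inclusive
  edge (4, 0)→(8, 12): d=(4,12) inclusive
    (2,1)@(5, 3): e=[6,2,0] → █  [on edge]
    (3,1)@(7, 3): e=[-10,42,-24] → ·
    (2,2)@(5, 5): e=[10,-10,8] → ·
    (3,4)@(7, 9): e=[2,6,0] → █  [on edge]
    (4,4)@(9, 9): e=[-14,46,-24] → ·
    (3,5)@(7, 11): e=[6,-6,8] → ·
    (4,7)@(9, 15): e=[-2,10,0] → ·  [on edge]
    (5,10)@(11, 21): e=[-6,14,0] → ·  [on edge]
  covered (2 px):
    · · · · · · ·
    · · █ · · · ·
    · · · · · · ·
    · · · · · · ·
    · · · █ · · ·
    · · · · · · ·
    · · · · · · ·
    · · · · · · ·
    · · · · · · ·
    · · · · · · ·
    · · · · · · ·

Answer: 17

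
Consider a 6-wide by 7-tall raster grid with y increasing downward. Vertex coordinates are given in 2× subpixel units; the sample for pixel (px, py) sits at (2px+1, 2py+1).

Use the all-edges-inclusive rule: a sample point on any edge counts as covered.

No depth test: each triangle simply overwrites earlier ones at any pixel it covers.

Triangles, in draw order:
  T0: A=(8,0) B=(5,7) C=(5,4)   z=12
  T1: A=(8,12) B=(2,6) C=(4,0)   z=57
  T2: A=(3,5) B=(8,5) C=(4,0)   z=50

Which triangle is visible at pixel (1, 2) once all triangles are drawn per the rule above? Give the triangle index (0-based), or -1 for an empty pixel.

T0:
  2·area = 9
  edge (8, 0)→(5, 7): d=(-3,7) inclusive
  edge (5, 7)→(5, 4): d=(0,-3) inclusive
  edge (5, 4)→(8, 0): d=(3,-4) inclusive
    (2,0)@(5, 1): e=[18,0,-9] → ·  [on edge]
    (2,1)@(5, 3): e=[12,0,-3] → ·  [on edge]
    (2,2)@(5, 5): e=[6,0,3] → #  [on edge]
    (3,2)@(7, 5): e=[-8,6,11] → ·
    (2,3)@(5, 7): e=[0,0,9] → #  [on edge]
    (3,3)@(7, 7): e=[-14,6,17] → ·
    (2,4)@(5, 9): e=[-6,0,15] → ·  [on edge]
    (2,5)@(5, 11): e=[-12,0,21] → ·  [on edge]
    (2,6)@(5, 13): e=[-18,0,27] → ·  [on edge]
  covered (2 px):
    · · · · · ·
    · · · · · ·
    · · # · · ·
    · · # · · ·
    · · · · · ·
    · · · · · ·
    · · · · · ·
T1:
  2·area = 48
  edge (8, 12)→(2, 6): d=(-6,-6) inclusive
  edge (2, 6)→(4, 0): d=(2,-6) inclusive
  edge (4, 0)→(8, 12): d=(4,12) inclusive
    (1,1)@(3, 3): e=[24,0,24] → #  [on edge]
    (2,1)@(5, 3): e=[36,12,0] → #  [on edge]
    (3,1)@(7, 3): e=[48,24,-24] → ·
    (0,2)@(1, 5): e=[0,-8,56] → ·  [on edge]
    (1,2)@(3, 5): e=[12,4,32] → #
    (3,2)@(7, 5): e=[36,28,-16] → ·
    (1,3)@(3, 7): e=[0,8,40] → #  [on edge]
    (3,3)@(7, 7): e=[24,32,-8] → ·
    (0,4)@(1, 9): e=[-24,0,72] → ·  [on edge]
    (1,4)@(3, 9): e=[-12,12,48] → ·
    (2,4)@(5, 9): e=[0,24,24] → #  [on edge]
    (3,4)@(7, 9): e=[12,36,0] → #  [on edge]
    (3,5)@(7, 11): e=[0,40,8] → #  [on edge]
    (4,6)@(9, 13): e=[0,56,-8] → ·  [on edge]
  covered (9 px):
    · · · · · ·
    · # # · · ·
    · # # · · ·
    · # # · · ·
    · · # # · ·
    · · · # · ·
    · · · · · ·
T2:
  2·area = 25  (B↔C swapped to make it positive)
  edge (3, 5)→(4, 0): d=(1,-5) inclusive
  edge (4, 0)→(8, 5): d=(4,5) inclusive
  edge (8, 5)→(3, 5): d=(-5,0) inclusive
    (2,1)@(5, 3): e=[8,7,10] → #
    (3,1)@(7, 3): e=[18,-3,10] → ·
    (0,2)@(1, 5): e=[-10,35,0] → ·  [on edge]
    (1,2)@(3, 5): e=[0,25,0] → #  [on edge]
    (2,2)@(5, 5): e=[10,15,0] → #  [on edge]
    (3,2)@(7, 5): e=[20,5,0] → #  [on edge]
    (4,2)@(9, 5): e=[30,-5,0] → ·  [on edge]
    (5,2)@(11, 5): e=[40,-15,0] → ·  [on edge]
    (1,3)@(3, 7): e=[2,33,-10] → ·
    (2,3)@(5, 7): e=[12,23,-10] → ·
    (3,3)@(7, 7): e=[22,13,-10] → ·
  covered (4 px):
    · · · · · ·
    · · # · · ·
    · # # # · ·
    · · · · · ·
    · · · · · ·
    · · · · · ·
    · · · · · ·

Z-buffer (winner per pixel, '.' = empty):
  . . . . . .
  . 1 2 . . .
  . 2 2 2 . .
  . 1 1 . . .
  . . 1 1 . .
  . . . 1 . .
  . . . . . .

Result: 2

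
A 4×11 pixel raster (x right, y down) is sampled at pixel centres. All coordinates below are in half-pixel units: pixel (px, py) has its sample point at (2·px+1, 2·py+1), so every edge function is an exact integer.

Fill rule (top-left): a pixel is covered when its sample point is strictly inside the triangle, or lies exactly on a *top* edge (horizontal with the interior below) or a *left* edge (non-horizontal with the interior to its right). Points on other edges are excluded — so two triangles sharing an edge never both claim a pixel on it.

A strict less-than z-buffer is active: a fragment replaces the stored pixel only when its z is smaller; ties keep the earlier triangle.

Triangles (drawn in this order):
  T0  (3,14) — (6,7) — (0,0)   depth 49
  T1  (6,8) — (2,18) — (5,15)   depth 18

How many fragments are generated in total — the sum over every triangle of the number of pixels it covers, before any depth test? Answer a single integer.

T0:
  2·area = 63  (B↔C swapped to make it positive)
  edge (3, 14)→(0, 0): d=(-3,-14) top-left  bias=+0
  edge (0, 0)→(6, 7): d=(6,7) right/bottom  bias=-1
  edge (6, 7)→(3, 14): d=(-3,7) right/bottom  bias=-1
    (0,1)@(1, 3): e=[5,11,47] → X
    (1,1)@(3, 3): e=[33,-3,33] → .
    (0,2)@(1, 5): e=[-1,23,41] → .
    (1,2)@(3, 5): e=[27,9,27] → X
    (2,2)@(5, 5): e=[55,-5,13] → .
    (1,3)@(3, 7): e=[21,21,21] → X
    (2,3)@(5, 7): e=[49,7,7] → X
    (3,3)@(7, 7): e=[77,-7,-7] → .
    (1,4)@(3, 9): e=[15,33,15] → X
    (3,4)@(7, 9): e=[71,5,-13] → .
    (1,5)@(3, 11): e=[9,45,9] → X
    (2,5)@(5, 11): e=[37,31,-5] → .
  covered (8 px):
    . . . .
    X . . .
    . X . .
    . X X .
    . X X .
    . X . .
    . X . .
    . . . .
    . . . .
    . . . .
    . . . .
T1:
  2·area = 18  (B↔C swapped to make it positive)
  edge (6, 8)→(5, 15): d=(-1,7) right/bottom  bias=-1
  edge (5, 15)→(2, 18): d=(-3,3) right/bottom  bias=-1
  edge (2, 18)→(6, 8): d=(4,-10) top-left  bias=+0
    (3,0)@(7, 1): e=[0,36,-18] → .  [on edge]
    (2,5)@(5, 11): e=[4,12,2] → X
    (3,5)@(7, 11): e=[-10,6,22] → .
    (2,6)@(5, 13): e=[2,6,10] → X
    (3,6)@(7, 13): e=[-12,0,30] → .  [on edge]
    (2,7)@(5, 15): e=[0,0,18] → .  [on edge]
    (1,8)@(3, 17): e=[12,0,6] → .  [on edge]
    (0,9)@(1, 19): e=[24,0,-6] → .  [on edge]
  covered (2 px):
    . . . .
    . . . .
    . . . .
    . . . .
    . . . .
    . . X .
    . . X .
    . . . .
    . . . .
    . . . .
    . . . .

Result: 10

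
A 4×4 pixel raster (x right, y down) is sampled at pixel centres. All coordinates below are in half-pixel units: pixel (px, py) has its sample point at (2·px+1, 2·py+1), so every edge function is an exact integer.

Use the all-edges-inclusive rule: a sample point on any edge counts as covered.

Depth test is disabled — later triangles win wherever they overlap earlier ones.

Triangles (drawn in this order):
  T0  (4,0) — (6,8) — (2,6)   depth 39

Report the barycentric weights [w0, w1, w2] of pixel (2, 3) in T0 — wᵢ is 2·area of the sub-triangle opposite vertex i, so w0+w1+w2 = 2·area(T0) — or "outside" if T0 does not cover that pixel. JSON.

T0:
  2·area = 28
  edge (4, 0)→(6, 8): d=(2,8) inclusive
  edge (6, 8)→(2, 6): d=(-4,-2) inclusive
  edge (2, 6)→(4, 0): d=(2,-6) inclusive
    (1,1)@(3, 3): e=[14,14,0] → █  [on edge]
    (2,1)@(5, 3): e=[-2,18,12] → ·
    (1,2)@(3, 5): e=[18,6,4] → █
    (2,2)@(5, 5): e=[2,10,16] → █
    (3,2)@(7, 5): e=[-14,14,28] → ·
    (1,3)@(3, 7): e=[22,-2,8] → ·
    (2,3)@(5, 7): e=[6,2,20] → █
    (3,3)@(7, 7): e=[-10,6,32] → ·
  covered (4 px):
    · · · ·
    · █ · ·
    · █ █ ·
    · · █ ·

Result: [2,20,6]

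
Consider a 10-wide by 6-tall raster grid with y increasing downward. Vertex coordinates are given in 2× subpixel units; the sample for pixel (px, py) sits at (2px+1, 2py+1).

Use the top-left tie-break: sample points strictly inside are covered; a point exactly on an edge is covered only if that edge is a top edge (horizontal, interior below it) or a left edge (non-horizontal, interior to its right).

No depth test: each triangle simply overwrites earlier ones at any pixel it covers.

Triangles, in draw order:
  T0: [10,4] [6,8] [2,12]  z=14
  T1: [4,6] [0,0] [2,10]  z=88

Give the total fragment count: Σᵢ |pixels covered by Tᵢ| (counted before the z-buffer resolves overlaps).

T0:
  degenerate (2·area = 0) — covers nothing
T1:
  2·area = 28  (B↔C swapped to make it positive)
  edge (4, 6)→(2, 10): d=(-2,4) right/bottom  bias=-1
  edge (2, 10)→(0, 0): d=(-2,-10) top-left  bias=+0
  edge (0, 0)→(4, 6): d=(4,6) right/bottom  bias=-1
    (0,1)@(1, 3): e=[18,4,6] → X
    (1,1)@(3, 3): e=[10,24,-6] → .
    (0,2)@(1, 5): e=[14,0,14] → X  [on edge]
    (1,2)@(3, 5): e=[6,20,2] → X
    (2,2)@(5, 5): e=[-2,40,-10] → .
    (0,3)@(1, 7): e=[10,-4,22] → .
    (1,3)@(3, 7): e=[2,16,10] → X
    (2,3)@(5, 7): e=[-6,36,-2] → .
    (1,4)@(3, 9): e=[-2,12,18] → .
  covered (4 px):
    . . . . . . . . . .
    X . . . . . . . . .
    X X . . . . . . . .
    . X . . . . . . . .
    . . . . . . . . . .
    . . . . . . . . . .

Result: 4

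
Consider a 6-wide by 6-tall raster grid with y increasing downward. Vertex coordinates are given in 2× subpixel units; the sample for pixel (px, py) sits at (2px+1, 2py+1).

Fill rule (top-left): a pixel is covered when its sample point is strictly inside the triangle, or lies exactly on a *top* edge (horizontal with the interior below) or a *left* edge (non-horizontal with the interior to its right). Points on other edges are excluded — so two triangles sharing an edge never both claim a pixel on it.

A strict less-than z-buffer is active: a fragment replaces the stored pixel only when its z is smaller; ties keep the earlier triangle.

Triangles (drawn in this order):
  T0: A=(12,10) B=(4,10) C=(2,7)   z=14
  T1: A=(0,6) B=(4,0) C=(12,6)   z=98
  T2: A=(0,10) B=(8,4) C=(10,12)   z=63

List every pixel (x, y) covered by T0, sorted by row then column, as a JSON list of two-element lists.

T0:
  2·area = 24
  edge (12, 10)→(4, 10): d=(-8,0) right/bottom  bias=-1
  edge (4, 10)→(2, 7): d=(-2,-3) top-left  bias=+0
  edge (2, 7)→(12, 10): d=(10,3) right/bottom  bias=-1
    (2,4)@(5, 9): e=[8,5,11] → X
    (3,4)@(7, 9): e=[8,11,5] → X
    (4,4)@(9, 9): e=[8,17,-1] → .
    (2,5)@(5, 11): e=[-8,1,31] → .
    (3,5)@(7, 11): e=[-8,7,25] → .
  covered (2 px):
    . . . . . .
    . . . . . .
    . . . . . .
    . . . . . .
    . . X X . .
    . . . . . .
T1:
  2·area = 72
  edge (0, 6)→(4, 0): d=(4,-6) top-left  bias=+0
  edge (4, 0)→(12, 6): d=(8,6) right/bottom  bias=-1
  edge (12, 6)→(0, 6): d=(-12,0) right/bottom  bias=-1
    (2,0)@(5, 1): e=[10,2,60] → X
    (3,0)@(7, 1): e=[22,-10,60] → .
    (1,1)@(3, 3): e=[6,30,36] → X
    (3,1)@(7, 3): e=[30,6,36] → X
    (4,1)@(9, 3): e=[42,-6,36] → .
    (0,2)@(1, 5): e=[2,58,12] → X
    (4,2)@(9, 5): e=[50,10,12] → X
    (5,2)@(11, 5): e=[62,-2,12] → .
    (0,3)@(1, 7): e=[10,74,-12] → .
    (1,3)@(3, 7): e=[22,62,-12] → .
    (2,3)@(5, 7): e=[34,50,-12] → .
    (3,3)@(7, 7): e=[46,38,-12] → .
  covered (9 px):
    . . X . . .
    . X X X . .
    X X X X X .
    . . . . . .
    . . . . . .
    . . . . . .
T2:
  2·area = 76
  edge (0, 10)→(8, 4): d=(8,-6) top-left  bias=+0
  edge (8, 4)→(10, 12): d=(2,8) right/bottom  bias=-1
  edge (10, 12)→(0, 10): d=(-10,-2) top-left  bias=+0
    (3,2)@(7, 5): e=[2,10,64] → X
    (4,2)@(9, 5): e=[14,-6,68] → .
    (2,3)@(5, 7): e=[6,30,40] → X
    (4,3)@(9, 7): e=[30,-2,48] → .
    (1,4)@(3, 9): e=[10,50,16] → X
    (4,4)@(9, 9): e=[46,2,28] → X
    (5,4)@(11, 9): e=[58,-14,32] → .
    (1,5)@(3, 11): e=[26,54,-4] → .
    (2,5)@(5, 11): e=[38,38,0] → X  [on edge]
    (5,5)@(11, 11): e=[74,-10,12] → .
  covered (10 px):
    . . . . . .
    . . . . . .
    . . . X . .
    . . X X . .
    . X X X X .
    . . X X X .

Result: [[2,4],[3,4]]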